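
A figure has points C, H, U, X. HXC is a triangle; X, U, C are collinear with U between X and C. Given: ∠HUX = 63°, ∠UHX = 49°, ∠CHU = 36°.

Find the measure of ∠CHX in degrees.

1. ∠HXU = 68°  [△HXU]
2. ∠CUH = 117°  [linear pair at U on XC]
3. ∠HCU = 27°  [△HUC]
4. ∠CXH = 68°  [U on ray XC]
5. ∠HCX = 27°  [U on ray CX]
6. ∠CHX = 85°  [△HXC]

∠CHX = 85°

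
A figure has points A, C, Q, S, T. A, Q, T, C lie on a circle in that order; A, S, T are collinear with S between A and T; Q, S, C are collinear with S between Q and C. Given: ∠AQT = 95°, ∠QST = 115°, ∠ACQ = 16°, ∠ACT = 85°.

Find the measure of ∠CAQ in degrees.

1. ∠ASC = 115°  [vertical angles at S]
2. ∠CAT = 49°  [△ASC]
3. ∠ATC = 46°  [△ATC]
4. ∠AQC = 46°  [same arc AC]
5. ∠CAQ = 118°  [△AQC]

∠CAQ = 118°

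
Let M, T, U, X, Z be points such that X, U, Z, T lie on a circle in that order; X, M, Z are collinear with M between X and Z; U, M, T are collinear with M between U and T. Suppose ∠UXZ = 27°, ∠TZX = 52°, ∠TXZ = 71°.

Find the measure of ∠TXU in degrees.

∠TXU = 98°

1. ∠UTZ = 27°  [same arc UZ]
2. ∠TUZ = 71°  [same arc ZT]
3. ∠TZU = 82°  [△UZT]
4. ∠TXU = 98°  [cyclic XUZT, opposite ∠X+∠Z]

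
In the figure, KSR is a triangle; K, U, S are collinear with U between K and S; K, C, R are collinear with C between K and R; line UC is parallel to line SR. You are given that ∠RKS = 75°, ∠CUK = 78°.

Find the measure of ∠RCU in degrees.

1. ∠CKU = 75°  [U on KS, C on KR]
2. ∠KCU = 27°  [△KUC]
3. ∠RCU = 153°  [linear pair at C on KR]

∠RCU = 153°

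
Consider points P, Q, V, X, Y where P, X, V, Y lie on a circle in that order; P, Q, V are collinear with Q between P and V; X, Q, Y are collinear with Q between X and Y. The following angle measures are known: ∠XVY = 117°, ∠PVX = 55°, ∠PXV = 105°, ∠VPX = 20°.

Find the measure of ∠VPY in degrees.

∠VPY = 43°

1. ∠VYX = 20°  [same arc XV]
2. ∠VXY = 43°  [△XVY]
3. ∠VPY = 43°  [same arc VY]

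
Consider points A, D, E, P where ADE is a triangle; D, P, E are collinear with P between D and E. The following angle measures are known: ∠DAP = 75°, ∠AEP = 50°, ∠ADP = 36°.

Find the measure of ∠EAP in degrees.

1. ∠APD = 69°  [△ADP]
2. ∠APE = 111°  [linear pair at P on DE]
3. ∠EAP = 19°  [△APE]

∠EAP = 19°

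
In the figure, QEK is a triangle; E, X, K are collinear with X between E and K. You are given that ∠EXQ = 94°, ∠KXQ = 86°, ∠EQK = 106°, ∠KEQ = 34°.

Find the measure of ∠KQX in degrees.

∠KQX = 54°

1. ∠EKQ = 40°  [△QEK]
2. ∠QKX = 40°  [X on ray KE]
3. ∠KQX = 54°  [△QXK]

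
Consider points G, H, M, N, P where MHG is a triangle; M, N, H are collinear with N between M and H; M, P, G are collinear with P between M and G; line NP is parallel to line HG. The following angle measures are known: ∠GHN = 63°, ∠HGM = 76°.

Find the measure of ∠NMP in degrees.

∠NMP = 41°

1. ∠GHM = 63°  [N on ray HM]
2. ∠GMH = 41°  [△MHG]
3. ∠NMP = 41°  [N on MH, P on MG]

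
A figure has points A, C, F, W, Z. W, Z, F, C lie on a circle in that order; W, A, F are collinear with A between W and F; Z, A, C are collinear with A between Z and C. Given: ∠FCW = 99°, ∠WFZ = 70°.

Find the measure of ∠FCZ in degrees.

∠FCZ = 29°

1. ∠FZW = 81°  [cyclic WZFC, opposite ∠Z+∠C]
2. ∠FWZ = 29°  [△WZF]
3. ∠FCZ = 29°  [same arc ZF]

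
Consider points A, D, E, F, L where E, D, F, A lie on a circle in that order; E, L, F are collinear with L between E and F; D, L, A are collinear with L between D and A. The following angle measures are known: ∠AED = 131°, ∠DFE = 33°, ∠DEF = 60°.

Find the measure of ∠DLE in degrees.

∠DLE = 104°

1. ∠DAE = 33°  [same arc ED]
2. ∠ADE = 16°  [△EDA]
3. ∠DLE = 104°  [△ELD]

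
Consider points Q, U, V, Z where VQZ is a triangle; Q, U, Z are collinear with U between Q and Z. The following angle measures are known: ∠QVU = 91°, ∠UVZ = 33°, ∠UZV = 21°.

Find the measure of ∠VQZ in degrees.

∠VQZ = 35°

1. ∠VUZ = 126°  [△VUZ]
2. ∠QUV = 54°  [linear pair at U on QZ]
3. ∠UQV = 35°  [△VQU]
4. ∠VQZ = 35°  [U on ray QZ]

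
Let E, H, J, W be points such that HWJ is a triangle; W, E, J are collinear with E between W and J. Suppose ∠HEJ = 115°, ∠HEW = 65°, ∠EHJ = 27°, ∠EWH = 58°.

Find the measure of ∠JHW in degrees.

∠JHW = 84°

1. ∠EJH = 38°  [△HEJ]
2. ∠HWJ = 58°  [E on ray WJ]
3. ∠HJW = 38°  [E on ray JW]
4. ∠JHW = 84°  [△HWJ]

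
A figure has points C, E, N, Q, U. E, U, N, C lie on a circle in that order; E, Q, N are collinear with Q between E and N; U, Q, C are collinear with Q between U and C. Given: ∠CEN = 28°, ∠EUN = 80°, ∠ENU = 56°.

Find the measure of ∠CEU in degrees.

∠CEU = 72°

1. ∠ECN = 100°  [cyclic EUNC, opposite ∠U+∠C]
2. ∠ECU = 56°  [same arc EU]
3. ∠CNE = 52°  [△ENC]
4. ∠CUE = 52°  [same arc EC]
5. ∠CEU = 72°  [△EUC]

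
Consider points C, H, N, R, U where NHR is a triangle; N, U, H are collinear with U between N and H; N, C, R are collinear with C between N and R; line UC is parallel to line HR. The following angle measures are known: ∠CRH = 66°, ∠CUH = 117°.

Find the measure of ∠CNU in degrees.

1. ∠HRN = 66°  [C on ray RN]
2. ∠CUN = 63°  [linear pair at U on NH]
3. ∠NCU = 66°  [UC∥HR, corresponding at C]
4. ∠CNU = 51°  [△NUC]

∠CNU = 51°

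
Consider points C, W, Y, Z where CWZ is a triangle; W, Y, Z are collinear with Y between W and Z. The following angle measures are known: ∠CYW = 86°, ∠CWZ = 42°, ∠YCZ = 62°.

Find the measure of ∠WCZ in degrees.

∠WCZ = 114°

1. ∠CYZ = 94°  [linear pair at Y on WZ]
2. ∠CZY = 24°  [△CYZ]
3. ∠CZW = 24°  [Y on ray ZW]
4. ∠WCZ = 114°  [△CWZ]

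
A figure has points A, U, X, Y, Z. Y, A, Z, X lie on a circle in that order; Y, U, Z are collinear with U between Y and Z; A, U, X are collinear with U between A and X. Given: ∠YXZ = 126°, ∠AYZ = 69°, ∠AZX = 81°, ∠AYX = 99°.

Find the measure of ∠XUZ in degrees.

∠XUZ = 87°

1. ∠YAZ = 54°  [cyclic YAZX, opposite ∠A+∠X]
2. ∠AXZ = 69°  [same arc AZ]
3. ∠AZY = 57°  [△YAZ]
4. ∠XAZ = 30°  [△AZX]
5. ∠AXY = 57°  [same arc YA]
6. ∠XYZ = 30°  [same arc ZX]
7. ∠XUY = 93°  [△YUX]
8. ∠XUZ = 87°  [linear pair at U on YZ]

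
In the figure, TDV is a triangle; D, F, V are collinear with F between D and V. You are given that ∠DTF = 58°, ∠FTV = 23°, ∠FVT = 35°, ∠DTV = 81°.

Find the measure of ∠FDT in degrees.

1. ∠DVT = 35°  [F on ray VD]
2. ∠TDV = 64°  [△TDV]
3. ∠FDT = 64°  [F on ray DV]

∠FDT = 64°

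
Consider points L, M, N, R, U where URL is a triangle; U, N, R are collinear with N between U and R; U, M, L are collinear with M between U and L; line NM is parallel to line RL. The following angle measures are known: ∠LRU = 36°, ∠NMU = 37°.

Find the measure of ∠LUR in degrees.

1. ∠MNU = 36°  [NM∥RL, corresponding at N]
2. ∠MUN = 107°  [△UNM]
3. ∠LUR = 107°  [N on UR, M on UL]

∠LUR = 107°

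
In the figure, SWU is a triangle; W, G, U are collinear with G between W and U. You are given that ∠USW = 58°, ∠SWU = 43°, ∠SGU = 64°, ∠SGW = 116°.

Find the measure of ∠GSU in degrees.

1. ∠SUW = 79°  [△SWU]
2. ∠GUS = 79°  [G on ray UW]
3. ∠GSU = 37°  [△SGU]

∠GSU = 37°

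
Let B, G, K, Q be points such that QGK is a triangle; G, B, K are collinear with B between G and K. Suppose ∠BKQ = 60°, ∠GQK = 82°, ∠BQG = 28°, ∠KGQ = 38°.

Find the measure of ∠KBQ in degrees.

1. ∠BGQ = 38°  [B on ray GK]
2. ∠GBQ = 114°  [△QGB]
3. ∠KBQ = 66°  [linear pair at B on GK]

∠KBQ = 66°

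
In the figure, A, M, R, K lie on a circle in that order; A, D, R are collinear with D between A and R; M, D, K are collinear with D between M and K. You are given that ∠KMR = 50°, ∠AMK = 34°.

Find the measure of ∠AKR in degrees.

1. ∠KAR = 50°  [same arc RK]
2. ∠ARK = 34°  [same arc AK]
3. ∠AKR = 96°  [△ARK]

∠AKR = 96°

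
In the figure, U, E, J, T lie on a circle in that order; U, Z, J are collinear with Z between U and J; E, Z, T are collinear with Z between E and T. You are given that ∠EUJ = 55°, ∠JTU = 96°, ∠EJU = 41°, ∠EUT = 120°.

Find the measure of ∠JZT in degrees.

∠JZT = 106°

1. ∠ETJ = 55°  [same arc EJ]
2. ∠ETU = 41°  [same arc UE]
3. ∠TEU = 19°  [△UET]
4. ∠TJU = 19°  [same arc UT]
5. ∠JZT = 106°  [△JZT]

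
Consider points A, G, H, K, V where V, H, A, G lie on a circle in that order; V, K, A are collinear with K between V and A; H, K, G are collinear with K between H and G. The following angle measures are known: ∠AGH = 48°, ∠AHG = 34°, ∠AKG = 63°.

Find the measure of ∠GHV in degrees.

∠GHV = 69°

1. ∠AVH = 48°  [same arc HA]
2. ∠HKV = 63°  [vertical angles at K]
3. ∠GHV = 69°  [△VKH]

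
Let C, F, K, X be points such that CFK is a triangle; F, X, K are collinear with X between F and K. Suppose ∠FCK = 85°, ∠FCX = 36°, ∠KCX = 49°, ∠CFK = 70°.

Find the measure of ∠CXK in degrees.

1. ∠CKF = 25°  [△CFK]
2. ∠CKX = 25°  [X on ray KF]
3. ∠CXK = 106°  [△CXK]

∠CXK = 106°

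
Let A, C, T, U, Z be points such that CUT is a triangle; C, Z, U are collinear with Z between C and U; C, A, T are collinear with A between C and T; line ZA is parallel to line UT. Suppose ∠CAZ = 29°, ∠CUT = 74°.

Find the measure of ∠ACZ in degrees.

∠ACZ = 77°

1. ∠CTU = 29°  [ZA∥UT, corresponding at A]
2. ∠TCU = 77°  [△CUT]
3. ∠ACZ = 77°  [Z on CU, A on CT]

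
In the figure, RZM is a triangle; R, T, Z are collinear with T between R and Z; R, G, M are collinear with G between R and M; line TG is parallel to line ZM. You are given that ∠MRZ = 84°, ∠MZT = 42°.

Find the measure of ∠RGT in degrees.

∠RGT = 54°

1. ∠MZR = 42°  [T on ray ZR]
2. ∠RMZ = 54°  [△RZM]
3. ∠RGT = 54°  [TG∥ZM, corresponding at G]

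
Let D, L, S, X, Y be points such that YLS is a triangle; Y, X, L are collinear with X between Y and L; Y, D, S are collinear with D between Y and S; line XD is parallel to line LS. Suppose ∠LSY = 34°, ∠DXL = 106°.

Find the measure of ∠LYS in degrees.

1. ∠XDY = 34°  [XD∥LS, corresponding at D]
2. ∠DXY = 74°  [linear pair at X on YL]
3. ∠DYX = 72°  [△YXD]
4. ∠LYS = 72°  [X on YL, D on YS]

∠LYS = 72°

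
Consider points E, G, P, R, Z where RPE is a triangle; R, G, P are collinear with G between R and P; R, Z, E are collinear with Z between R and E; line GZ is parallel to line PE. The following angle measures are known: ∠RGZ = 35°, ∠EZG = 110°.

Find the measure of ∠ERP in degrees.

1. ∠GZR = 70°  [linear pair at Z on RE]
2. ∠GRZ = 75°  [△RGZ]
3. ∠ERP = 75°  [G on RP, Z on RE]

∠ERP = 75°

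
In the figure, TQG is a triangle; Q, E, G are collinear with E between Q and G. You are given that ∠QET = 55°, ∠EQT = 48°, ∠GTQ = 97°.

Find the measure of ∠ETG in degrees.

1. ∠GET = 125°  [linear pair at E on QG]
2. ∠GQT = 48°  [E on ray QG]
3. ∠QGT = 35°  [△TQG]
4. ∠EGT = 35°  [E on ray GQ]
5. ∠ETG = 20°  [△TEG]

∠ETG = 20°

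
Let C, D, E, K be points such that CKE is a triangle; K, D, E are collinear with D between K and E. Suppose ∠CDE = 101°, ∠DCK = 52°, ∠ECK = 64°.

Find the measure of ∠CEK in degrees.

1. ∠CDK = 79°  [linear pair at D on KE]
2. ∠CKD = 49°  [△CKD]
3. ∠CKE = 49°  [D on ray KE]
4. ∠CEK = 67°  [△CKE]

∠CEK = 67°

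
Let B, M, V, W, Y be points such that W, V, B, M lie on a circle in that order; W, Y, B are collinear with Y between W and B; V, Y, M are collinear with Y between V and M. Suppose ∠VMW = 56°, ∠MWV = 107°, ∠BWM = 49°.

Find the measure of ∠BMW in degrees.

∠BMW = 114°

1. ∠MVW = 17°  [△WVM]
2. ∠MBW = 17°  [same arc WM]
3. ∠BMW = 114°  [△WBM]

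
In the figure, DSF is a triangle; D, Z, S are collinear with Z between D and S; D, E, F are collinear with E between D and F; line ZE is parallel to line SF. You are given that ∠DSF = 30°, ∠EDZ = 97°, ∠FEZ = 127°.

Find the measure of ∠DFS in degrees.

1. ∠DZE = 30°  [ZE∥SF, corresponding at Z]
2. ∠DEZ = 53°  [△DZE]
3. ∠DFS = 53°  [ZE∥SF, corresponding at E]

∠DFS = 53°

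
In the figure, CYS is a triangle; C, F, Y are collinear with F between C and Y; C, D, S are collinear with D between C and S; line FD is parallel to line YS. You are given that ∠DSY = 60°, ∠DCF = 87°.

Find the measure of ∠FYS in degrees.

∠FYS = 33°

1. ∠CSY = 60°  [D on ray SC]
2. ∠SCY = 87°  [F on CY, D on CS]
3. ∠CYS = 33°  [△CYS]
4. ∠FYS = 33°  [F on ray YC]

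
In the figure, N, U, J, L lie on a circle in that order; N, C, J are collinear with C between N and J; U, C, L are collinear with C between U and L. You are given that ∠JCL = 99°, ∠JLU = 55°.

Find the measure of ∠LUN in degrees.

∠LUN = 26°

1. ∠NCU = 99°  [vertical angles at C]
2. ∠JNU = 55°  [same arc UJ]
3. ∠LUN = 26°  [△NCU]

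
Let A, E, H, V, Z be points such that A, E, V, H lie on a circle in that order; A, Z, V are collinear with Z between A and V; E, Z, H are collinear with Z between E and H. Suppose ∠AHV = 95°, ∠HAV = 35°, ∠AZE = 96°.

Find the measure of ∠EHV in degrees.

1. ∠AVH = 50°  [△AVH]
2. ∠HZV = 96°  [vertical angles at Z]
3. ∠EHV = 34°  [△VZH]

∠EHV = 34°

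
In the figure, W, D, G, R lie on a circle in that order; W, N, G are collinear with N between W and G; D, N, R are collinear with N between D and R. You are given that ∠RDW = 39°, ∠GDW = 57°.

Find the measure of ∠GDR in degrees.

1. ∠RGW = 39°  [same arc WR]
2. ∠GRW = 123°  [cyclic WDGR, opposite ∠D+∠R]
3. ∠GWR = 18°  [△WGR]
4. ∠GDR = 18°  [same arc GR]

∠GDR = 18°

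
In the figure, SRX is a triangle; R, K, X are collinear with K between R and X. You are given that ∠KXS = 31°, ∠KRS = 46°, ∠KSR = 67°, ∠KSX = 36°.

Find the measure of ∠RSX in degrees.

∠RSX = 103°

1. ∠RXS = 31°  [K on ray XR]
2. ∠SRX = 46°  [K on ray RX]
3. ∠RSX = 103°  [△SRX]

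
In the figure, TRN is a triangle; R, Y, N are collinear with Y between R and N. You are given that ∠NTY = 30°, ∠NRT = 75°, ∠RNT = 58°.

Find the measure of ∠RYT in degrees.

∠RYT = 88°

1. ∠TNY = 58°  [Y on ray NR]
2. ∠NYT = 92°  [△TYN]
3. ∠RYT = 88°  [linear pair at Y on RN]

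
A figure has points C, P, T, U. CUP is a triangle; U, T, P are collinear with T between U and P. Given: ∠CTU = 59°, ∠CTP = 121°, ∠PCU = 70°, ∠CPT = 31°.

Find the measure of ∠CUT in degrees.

1. ∠CPU = 31°  [T on ray PU]
2. ∠CUP = 79°  [△CUP]
3. ∠CUT = 79°  [T on ray UP]

∠CUT = 79°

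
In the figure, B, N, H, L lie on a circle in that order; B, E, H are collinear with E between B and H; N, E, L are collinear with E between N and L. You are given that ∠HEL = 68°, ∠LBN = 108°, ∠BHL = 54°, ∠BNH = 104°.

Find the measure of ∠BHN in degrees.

∠BHN = 18°

1. ∠BEN = 68°  [vertical angles at E]
2. ∠HLN = 58°  [△HEL]
3. ∠LHN = 72°  [cyclic BNHL, opposite ∠B+∠H]
4. ∠HEN = 112°  [linear pair at E on BH]
5. ∠HNL = 50°  [△NHL]
6. ∠BHN = 18°  [△NEH]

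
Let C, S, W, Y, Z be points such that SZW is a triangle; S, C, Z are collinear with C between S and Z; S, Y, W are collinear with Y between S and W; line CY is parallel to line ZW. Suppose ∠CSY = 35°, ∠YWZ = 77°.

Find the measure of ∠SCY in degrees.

∠SCY = 68°

1. ∠WSZ = 35°  [C on SZ, Y on SW]
2. ∠SWZ = 77°  [Y on ray WS]
3. ∠SZW = 68°  [△SZW]
4. ∠SCY = 68°  [CY∥ZW, corresponding at C]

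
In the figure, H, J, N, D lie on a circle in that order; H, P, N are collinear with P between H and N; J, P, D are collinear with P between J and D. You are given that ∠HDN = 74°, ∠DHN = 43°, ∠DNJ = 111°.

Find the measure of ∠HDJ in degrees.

1. ∠DNH = 63°  [△HND]
2. ∠DHJ = 69°  [cyclic HJND, opposite ∠H+∠N]
3. ∠DJH = 63°  [same arc HD]
4. ∠HDJ = 48°  [△HJD]

∠HDJ = 48°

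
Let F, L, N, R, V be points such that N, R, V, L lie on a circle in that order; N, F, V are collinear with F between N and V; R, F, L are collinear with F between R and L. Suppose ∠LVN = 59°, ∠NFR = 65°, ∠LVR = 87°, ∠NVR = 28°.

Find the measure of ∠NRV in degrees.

1. ∠LRN = 59°  [same arc NL]
2. ∠RNV = 56°  [△NFR]
3. ∠NRV = 96°  [△NRV]

∠NRV = 96°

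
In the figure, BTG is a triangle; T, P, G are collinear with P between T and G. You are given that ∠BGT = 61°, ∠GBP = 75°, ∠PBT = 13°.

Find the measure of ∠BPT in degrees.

∠BPT = 136°

1. ∠BGP = 61°  [P on ray GT]
2. ∠BPG = 44°  [△BPG]
3. ∠BPT = 136°  [linear pair at P on TG]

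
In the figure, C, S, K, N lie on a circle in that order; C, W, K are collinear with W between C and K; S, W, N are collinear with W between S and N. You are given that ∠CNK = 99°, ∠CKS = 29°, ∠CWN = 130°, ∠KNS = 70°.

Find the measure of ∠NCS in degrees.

∠NCS = 91°

1. ∠CNS = 29°  [same arc CS]
2. ∠KWN = 50°  [linear pair at W on CK]
3. ∠CKN = 60°  [△KWN]
4. ∠CSN = 60°  [same arc CN]
5. ∠NCS = 91°  [△CSN]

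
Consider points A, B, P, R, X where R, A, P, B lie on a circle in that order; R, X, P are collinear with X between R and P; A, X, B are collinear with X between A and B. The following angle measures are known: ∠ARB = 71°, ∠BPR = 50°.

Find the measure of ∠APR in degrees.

∠APR = 59°

1. ∠BAR = 50°  [same arc RB]
2. ∠ABR = 59°  [△RAB]
3. ∠APR = 59°  [same arc RA]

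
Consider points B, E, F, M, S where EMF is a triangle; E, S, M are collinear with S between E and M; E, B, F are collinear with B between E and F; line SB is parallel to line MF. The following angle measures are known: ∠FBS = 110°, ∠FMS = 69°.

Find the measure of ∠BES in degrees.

∠BES = 41°

1. ∠EBS = 70°  [linear pair at B on EF]
2. ∠EMF = 69°  [S on ray ME]
3. ∠EFM = 70°  [SB∥MF, corresponding at B]
4. ∠FEM = 41°  [△EMF]
5. ∠BES = 41°  [S on EM, B on EF]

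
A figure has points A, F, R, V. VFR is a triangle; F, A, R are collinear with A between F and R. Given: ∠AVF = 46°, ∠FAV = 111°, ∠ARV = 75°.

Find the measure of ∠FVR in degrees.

∠FVR = 82°

1. ∠AFV = 23°  [△VFA]
2. ∠FRV = 75°  [A on ray RF]
3. ∠RFV = 23°  [A on ray FR]
4. ∠FVR = 82°  [△VFR]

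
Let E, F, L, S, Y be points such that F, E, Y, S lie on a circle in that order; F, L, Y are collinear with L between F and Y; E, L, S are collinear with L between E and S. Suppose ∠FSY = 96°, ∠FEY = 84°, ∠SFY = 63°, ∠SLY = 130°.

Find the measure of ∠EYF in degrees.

∠EYF = 67°

1. ∠SEY = 63°  [same arc YS]
2. ∠ELF = 130°  [vertical angles at L]
3. ∠ELY = 50°  [linear pair at L on FY]
4. ∠EYF = 67°  [△ELY]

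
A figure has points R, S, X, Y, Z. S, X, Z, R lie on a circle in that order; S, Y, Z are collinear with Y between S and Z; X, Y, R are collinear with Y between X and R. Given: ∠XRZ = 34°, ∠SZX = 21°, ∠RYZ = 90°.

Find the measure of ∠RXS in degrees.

∠RXS = 56°

1. ∠XSZ = 34°  [same arc XZ]
2. ∠SYX = 90°  [vertical angles at Y]
3. ∠RXS = 56°  [△SYX]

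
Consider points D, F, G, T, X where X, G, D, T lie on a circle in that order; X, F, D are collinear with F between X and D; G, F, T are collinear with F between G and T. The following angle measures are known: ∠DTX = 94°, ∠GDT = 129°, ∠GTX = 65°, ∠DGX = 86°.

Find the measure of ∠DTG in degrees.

1. ∠GDX = 65°  [same arc XG]
2. ∠DXG = 29°  [△XGD]
3. ∠DTG = 29°  [same arc GD]

∠DTG = 29°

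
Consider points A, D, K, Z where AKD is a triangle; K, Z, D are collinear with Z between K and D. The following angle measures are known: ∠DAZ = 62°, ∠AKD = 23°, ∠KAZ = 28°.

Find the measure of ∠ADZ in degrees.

∠ADZ = 67°

1. ∠AKZ = 23°  [Z on ray KD]
2. ∠AZK = 129°  [△AKZ]
3. ∠AZD = 51°  [linear pair at Z on KD]
4. ∠ADZ = 67°  [△AZD]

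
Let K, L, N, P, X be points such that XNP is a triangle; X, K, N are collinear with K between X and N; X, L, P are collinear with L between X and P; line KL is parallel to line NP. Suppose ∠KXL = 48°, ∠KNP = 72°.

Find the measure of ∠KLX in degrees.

1. ∠NXP = 48°  [K on XN, L on XP]
2. ∠PNX = 72°  [K on ray NX]
3. ∠NPX = 60°  [△XNP]
4. ∠KLX = 60°  [KL∥NP, corresponding at L]

∠KLX = 60°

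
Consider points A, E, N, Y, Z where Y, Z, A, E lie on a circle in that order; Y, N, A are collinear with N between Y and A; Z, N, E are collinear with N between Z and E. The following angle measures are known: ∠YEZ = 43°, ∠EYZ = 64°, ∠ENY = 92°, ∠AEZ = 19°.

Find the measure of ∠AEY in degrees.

1. ∠AYE = 45°  [△YNE]
2. ∠ANE = 88°  [linear pair at N on YA]
3. ∠EAY = 73°  [△ANE]
4. ∠AEY = 62°  [△YAE]

∠AEY = 62°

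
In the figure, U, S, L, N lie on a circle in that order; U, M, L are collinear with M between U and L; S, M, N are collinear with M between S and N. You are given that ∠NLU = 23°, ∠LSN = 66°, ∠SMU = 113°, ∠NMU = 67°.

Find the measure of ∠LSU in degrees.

1. ∠NSU = 23°  [same arc UN]
2. ∠LMS = 67°  [linear pair at M on UL]
3. ∠LUS = 44°  [△UMS]
4. ∠SLU = 47°  [△SML]
5. ∠LSU = 89°  [△USL]

∠LSU = 89°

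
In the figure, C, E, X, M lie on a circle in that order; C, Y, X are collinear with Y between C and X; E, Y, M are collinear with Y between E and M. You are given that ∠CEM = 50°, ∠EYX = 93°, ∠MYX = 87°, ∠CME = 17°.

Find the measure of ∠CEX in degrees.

∠CEX = 120°

1. ∠CYE = 87°  [linear pair at Y on CX]
2. ∠CXE = 17°  [same arc CE]
3. ∠ECX = 43°  [△CYE]
4. ∠CEX = 120°  [△CEX]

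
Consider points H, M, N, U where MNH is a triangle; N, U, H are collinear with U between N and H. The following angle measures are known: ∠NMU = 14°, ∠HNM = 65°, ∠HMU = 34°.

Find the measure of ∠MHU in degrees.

1. ∠MNU = 65°  [U on ray NH]
2. ∠MUN = 101°  [△MNU]
3. ∠HUM = 79°  [linear pair at U on NH]
4. ∠MHU = 67°  [△MUH]

∠MHU = 67°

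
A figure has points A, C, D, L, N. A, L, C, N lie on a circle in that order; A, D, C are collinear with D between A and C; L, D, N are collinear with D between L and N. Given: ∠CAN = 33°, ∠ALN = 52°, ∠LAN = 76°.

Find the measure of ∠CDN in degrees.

∠CDN = 85°

1. ∠CLN = 33°  [same arc CN]
2. ∠ACN = 52°  [same arc AN]
3. ∠LCN = 104°  [cyclic ALCN, opposite ∠A+∠C]
4. ∠CNL = 43°  [△LCN]
5. ∠CDN = 85°  [△CDN]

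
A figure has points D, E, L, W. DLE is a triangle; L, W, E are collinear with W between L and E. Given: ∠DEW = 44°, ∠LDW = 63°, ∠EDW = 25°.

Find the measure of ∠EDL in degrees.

1. ∠DWE = 111°  [△DWE]
2. ∠DEL = 44°  [W on ray EL]
3. ∠DWL = 69°  [linear pair at W on LE]
4. ∠DLW = 48°  [△DLW]
5. ∠DLE = 48°  [W on ray LE]
6. ∠EDL = 88°  [△DLE]

∠EDL = 88°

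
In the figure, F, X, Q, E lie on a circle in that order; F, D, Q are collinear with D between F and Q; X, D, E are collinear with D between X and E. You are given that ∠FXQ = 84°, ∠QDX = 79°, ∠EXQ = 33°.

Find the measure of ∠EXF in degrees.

∠EXF = 51°

1. ∠FEQ = 96°  [cyclic FXQE, opposite ∠X+∠E]
2. ∠EFQ = 33°  [same arc QE]
3. ∠EQF = 51°  [△FQE]
4. ∠EXF = 51°  [same arc FE]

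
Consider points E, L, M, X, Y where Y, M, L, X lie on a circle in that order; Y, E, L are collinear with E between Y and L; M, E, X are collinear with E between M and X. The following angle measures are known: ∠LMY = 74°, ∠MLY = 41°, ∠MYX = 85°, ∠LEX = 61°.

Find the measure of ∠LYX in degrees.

1. ∠MXY = 41°  [same arc YM]
2. ∠XEY = 119°  [linear pair at E on YL]
3. ∠LYX = 20°  [△YEX]

∠LYX = 20°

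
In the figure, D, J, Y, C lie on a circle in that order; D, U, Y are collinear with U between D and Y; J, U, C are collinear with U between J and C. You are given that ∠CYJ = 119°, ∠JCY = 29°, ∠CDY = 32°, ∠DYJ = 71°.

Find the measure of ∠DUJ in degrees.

1. ∠CDJ = 61°  [cyclic DJYC, opposite ∠D+∠Y]
2. ∠JDY = 29°  [same arc JY]
3. ∠DCJ = 71°  [same arc DJ]
4. ∠CJD = 48°  [△DJC]
5. ∠DUJ = 103°  [△DUJ]

∠DUJ = 103°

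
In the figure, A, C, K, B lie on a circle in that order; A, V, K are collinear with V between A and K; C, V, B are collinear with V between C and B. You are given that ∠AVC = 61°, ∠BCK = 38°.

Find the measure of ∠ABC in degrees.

∠ABC = 23°

1. ∠BVK = 61°  [vertical angles at V]
2. ∠BAK = 38°  [same arc KB]
3. ∠AVB = 119°  [linear pair at V on AK]
4. ∠ABC = 23°  [△AVB]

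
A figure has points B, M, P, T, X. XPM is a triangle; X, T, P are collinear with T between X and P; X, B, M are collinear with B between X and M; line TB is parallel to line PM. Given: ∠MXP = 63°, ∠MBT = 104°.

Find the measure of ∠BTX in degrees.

1. ∠BXT = 63°  [T on XP, B on XM]
2. ∠TBX = 76°  [linear pair at B on XM]
3. ∠BTX = 41°  [△XTB]

∠BTX = 41°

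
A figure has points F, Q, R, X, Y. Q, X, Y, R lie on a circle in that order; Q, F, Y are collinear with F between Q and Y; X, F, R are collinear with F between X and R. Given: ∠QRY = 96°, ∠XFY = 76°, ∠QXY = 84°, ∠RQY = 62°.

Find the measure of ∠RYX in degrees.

∠RYX = 64°

1. ∠QYR = 22°  [△QYR]
2. ∠QFR = 76°  [vertical angles at F]
3. ∠QRX = 42°  [△QFR]
4. ∠QXR = 22°  [same arc QR]
5. ∠RQX = 116°  [△QXR]
6. ∠RYX = 64°  [cyclic QXYR, opposite ∠Q+∠Y]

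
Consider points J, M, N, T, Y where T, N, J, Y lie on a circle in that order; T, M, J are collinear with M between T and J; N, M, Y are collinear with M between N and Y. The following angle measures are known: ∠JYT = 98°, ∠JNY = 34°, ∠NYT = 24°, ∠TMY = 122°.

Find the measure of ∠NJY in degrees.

1. ∠JTY = 34°  [same arc JY]
2. ∠JMY = 58°  [linear pair at M on TJ]
3. ∠TJY = 48°  [△TJY]
4. ∠JYN = 74°  [△JMY]
5. ∠NJY = 72°  [△NJY]

∠NJY = 72°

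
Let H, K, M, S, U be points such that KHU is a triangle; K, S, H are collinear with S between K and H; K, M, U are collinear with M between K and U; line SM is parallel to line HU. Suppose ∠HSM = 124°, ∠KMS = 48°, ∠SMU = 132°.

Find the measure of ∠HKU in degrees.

1. ∠KSM = 56°  [linear pair at S on KH]
2. ∠MKS = 76°  [△KSM]
3. ∠HKU = 76°  [S on KH, M on KU]

∠HKU = 76°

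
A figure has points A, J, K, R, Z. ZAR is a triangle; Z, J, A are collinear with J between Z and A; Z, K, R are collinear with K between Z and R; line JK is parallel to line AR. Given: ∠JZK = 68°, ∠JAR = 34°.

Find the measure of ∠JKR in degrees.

1. ∠AZR = 68°  [J on ZA, K on ZR]
2. ∠RAZ = 34°  [J on ray AZ]
3. ∠ARZ = 78°  [△ZAR]
4. ∠JKZ = 78°  [JK∥AR, corresponding at K]
5. ∠JKR = 102°  [linear pair at K on ZR]

∠JKR = 102°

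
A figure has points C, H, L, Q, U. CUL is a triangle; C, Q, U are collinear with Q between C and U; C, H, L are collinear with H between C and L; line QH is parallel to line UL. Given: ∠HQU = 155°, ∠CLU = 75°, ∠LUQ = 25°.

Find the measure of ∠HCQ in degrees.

∠HCQ = 80°

1. ∠CQH = 25°  [linear pair at Q on CU]
2. ∠CHQ = 75°  [QH∥UL, corresponding at H]
3. ∠HCQ = 80°  [△CQH]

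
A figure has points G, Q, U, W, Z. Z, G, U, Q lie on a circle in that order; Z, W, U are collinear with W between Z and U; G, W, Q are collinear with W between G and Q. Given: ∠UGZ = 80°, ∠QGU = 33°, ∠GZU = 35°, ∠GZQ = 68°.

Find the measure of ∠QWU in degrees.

1. ∠UQZ = 100°  [cyclic ZGUQ, opposite ∠G+∠Q]
2. ∠QZU = 33°  [same arc UQ]
3. ∠GQU = 35°  [same arc GU]
4. ∠QUZ = 47°  [△ZUQ]
5. ∠QWU = 98°  [△UWQ]

∠QWU = 98°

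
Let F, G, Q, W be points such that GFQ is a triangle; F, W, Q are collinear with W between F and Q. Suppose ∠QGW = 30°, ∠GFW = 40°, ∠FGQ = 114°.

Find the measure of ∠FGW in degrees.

∠FGW = 84°

1. ∠GFQ = 40°  [W on ray FQ]
2. ∠FQG = 26°  [△GFQ]
3. ∠GQW = 26°  [W on ray QF]
4. ∠GWQ = 124°  [△GWQ]
5. ∠FWG = 56°  [linear pair at W on FQ]
6. ∠FGW = 84°  [△GFW]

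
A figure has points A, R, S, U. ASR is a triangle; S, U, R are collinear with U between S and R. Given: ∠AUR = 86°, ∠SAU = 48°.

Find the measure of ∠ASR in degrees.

1. ∠AUS = 94°  [linear pair at U on SR]
2. ∠ASU = 38°  [△ASU]
3. ∠ASR = 38°  [U on ray SR]

∠ASR = 38°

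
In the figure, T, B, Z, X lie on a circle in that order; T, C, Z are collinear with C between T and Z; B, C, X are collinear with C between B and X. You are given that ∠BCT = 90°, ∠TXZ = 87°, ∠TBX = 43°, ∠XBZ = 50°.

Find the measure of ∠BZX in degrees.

∠BZX = 83°

1. ∠XCZ = 90°  [vertical angles at C]
2. ∠TZX = 43°  [same arc TX]
3. ∠BXZ = 47°  [△ZCX]
4. ∠BZX = 83°  [△BZX]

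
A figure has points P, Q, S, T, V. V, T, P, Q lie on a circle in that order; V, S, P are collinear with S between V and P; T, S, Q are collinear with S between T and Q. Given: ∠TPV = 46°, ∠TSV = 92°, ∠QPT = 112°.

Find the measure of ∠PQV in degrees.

∠PQV = 68°

1. ∠TQV = 46°  [same arc VT]
2. ∠PSQ = 92°  [vertical angles at S]
3. ∠QVT = 68°  [cyclic VTPQ, opposite ∠V+∠P]
4. ∠QTV = 66°  [△VTQ]
5. ∠QSV = 88°  [linear pair at S on VP]
6. ∠QPV = 66°  [same arc VQ]
7. ∠PVQ = 46°  [△VSQ]
8. ∠PQV = 68°  [△VPQ]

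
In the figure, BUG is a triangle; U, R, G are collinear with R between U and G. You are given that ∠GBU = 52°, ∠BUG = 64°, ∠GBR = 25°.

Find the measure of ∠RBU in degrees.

∠RBU = 27°

1. ∠BGU = 64°  [△BUG]
2. ∠BUR = 64°  [R on ray UG]
3. ∠BGR = 64°  [R on ray GU]
4. ∠BRG = 91°  [△BRG]
5. ∠BRU = 89°  [linear pair at R on UG]
6. ∠RBU = 27°  [△BUR]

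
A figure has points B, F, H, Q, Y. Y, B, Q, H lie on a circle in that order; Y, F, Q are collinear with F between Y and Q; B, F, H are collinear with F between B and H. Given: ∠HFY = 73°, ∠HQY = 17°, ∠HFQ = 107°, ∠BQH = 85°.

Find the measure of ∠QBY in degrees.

∠QBY = 56°

1. ∠BFQ = 73°  [vertical angles at F]
2. ∠HBY = 17°  [same arc YH]
3. ∠BHQ = 56°  [△QFH]
4. ∠BFY = 107°  [vertical angles at F]
5. ∠HBQ = 39°  [△BQH]
6. ∠BQY = 68°  [△BFQ]
7. ∠BYQ = 56°  [△YFB]
8. ∠QBY = 56°  [△YBQ]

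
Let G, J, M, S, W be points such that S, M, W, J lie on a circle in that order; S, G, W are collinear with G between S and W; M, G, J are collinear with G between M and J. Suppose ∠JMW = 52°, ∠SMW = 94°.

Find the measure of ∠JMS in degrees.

∠JMS = 42°

1. ∠JSW = 52°  [same arc WJ]
2. ∠SJW = 86°  [cyclic SMWJ, opposite ∠M+∠J]
3. ∠JWS = 42°  [△SWJ]
4. ∠JMS = 42°  [same arc SJ]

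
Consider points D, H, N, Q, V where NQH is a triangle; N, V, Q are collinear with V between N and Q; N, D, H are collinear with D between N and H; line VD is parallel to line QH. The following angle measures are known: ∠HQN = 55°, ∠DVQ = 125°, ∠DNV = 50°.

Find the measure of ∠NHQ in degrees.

1. ∠DVN = 55°  [VD∥QH, corresponding at V]
2. ∠NDV = 75°  [△NVD]
3. ∠NHQ = 75°  [VD∥QH, corresponding at D]

∠NHQ = 75°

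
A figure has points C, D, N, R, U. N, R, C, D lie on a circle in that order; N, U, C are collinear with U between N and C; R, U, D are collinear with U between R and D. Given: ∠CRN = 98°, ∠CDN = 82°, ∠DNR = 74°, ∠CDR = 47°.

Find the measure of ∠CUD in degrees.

∠CUD = 62°

1. ∠DCR = 106°  [cyclic NRCD, opposite ∠N+∠C]
2. ∠CRD = 27°  [△RCD]
3. ∠CND = 27°  [same arc CD]
4. ∠DCN = 71°  [△NCD]
5. ∠CUD = 62°  [△CUD]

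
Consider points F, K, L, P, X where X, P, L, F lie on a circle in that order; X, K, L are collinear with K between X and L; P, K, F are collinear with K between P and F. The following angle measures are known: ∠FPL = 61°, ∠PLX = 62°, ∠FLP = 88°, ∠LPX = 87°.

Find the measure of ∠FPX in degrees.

∠FPX = 26°

1. ∠PFX = 62°  [same arc XP]
2. ∠FXP = 92°  [cyclic XPLF, opposite ∠X+∠L]
3. ∠FPX = 26°  [△XPF]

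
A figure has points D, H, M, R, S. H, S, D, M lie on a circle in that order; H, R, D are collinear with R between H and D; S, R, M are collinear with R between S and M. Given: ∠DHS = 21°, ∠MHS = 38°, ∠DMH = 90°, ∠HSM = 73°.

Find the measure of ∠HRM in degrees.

∠HRM = 94°

1. ∠DMS = 21°  [same arc SD]
2. ∠HDM = 73°  [same arc HM]
3. ∠DRM = 86°  [△DRM]
4. ∠HRM = 94°  [linear pair at R on HD]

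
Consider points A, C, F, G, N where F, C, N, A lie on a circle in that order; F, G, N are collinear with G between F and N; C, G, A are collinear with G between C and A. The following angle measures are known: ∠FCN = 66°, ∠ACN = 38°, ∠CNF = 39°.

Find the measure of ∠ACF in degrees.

1. ∠FAN = 114°  [cyclic FCNA, opposite ∠C+∠A]
2. ∠AFN = 38°  [same arc NA]
3. ∠ANF = 28°  [△FNA]
4. ∠ACF = 28°  [same arc FA]

∠ACF = 28°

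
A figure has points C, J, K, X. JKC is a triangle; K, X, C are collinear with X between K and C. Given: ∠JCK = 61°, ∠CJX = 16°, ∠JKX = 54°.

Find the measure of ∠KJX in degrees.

∠KJX = 49°

1. ∠JCX = 61°  [X on ray CK]
2. ∠CXJ = 103°  [△JXC]
3. ∠JXK = 77°  [linear pair at X on KC]
4. ∠KJX = 49°  [△JKX]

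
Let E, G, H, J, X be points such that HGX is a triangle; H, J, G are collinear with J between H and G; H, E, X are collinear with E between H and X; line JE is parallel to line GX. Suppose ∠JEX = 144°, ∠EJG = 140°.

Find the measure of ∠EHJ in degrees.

∠EHJ = 104°

1. ∠HEJ = 36°  [linear pair at E on HX]
2. ∠EJH = 40°  [linear pair at J on HG]
3. ∠EHJ = 104°  [△HJE]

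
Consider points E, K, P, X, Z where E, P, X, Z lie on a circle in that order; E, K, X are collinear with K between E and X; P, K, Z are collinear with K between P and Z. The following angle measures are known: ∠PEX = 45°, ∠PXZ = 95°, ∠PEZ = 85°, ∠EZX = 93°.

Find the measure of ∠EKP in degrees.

1. ∠PZX = 45°  [same arc PX]
2. ∠XPZ = 40°  [△PXZ]
3. ∠EPX = 87°  [cyclic EPXZ, opposite ∠P+∠Z]
4. ∠EXP = 48°  [△EPX]
5. ∠PKX = 92°  [△PKX]
6. ∠EKP = 88°  [linear pair at K on EX]

∠EKP = 88°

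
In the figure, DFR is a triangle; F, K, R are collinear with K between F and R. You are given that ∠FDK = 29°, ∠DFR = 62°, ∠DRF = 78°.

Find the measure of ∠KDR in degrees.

1. ∠DFK = 62°  [K on ray FR]
2. ∠DRK = 78°  [K on ray RF]
3. ∠DKF = 89°  [△DFK]
4. ∠DKR = 91°  [linear pair at K on FR]
5. ∠KDR = 11°  [△DKR]

∠KDR = 11°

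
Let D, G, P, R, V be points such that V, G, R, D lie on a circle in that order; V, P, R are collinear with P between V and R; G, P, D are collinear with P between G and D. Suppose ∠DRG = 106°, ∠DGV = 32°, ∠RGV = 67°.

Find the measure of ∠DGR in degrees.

∠DGR = 35°

1. ∠DRV = 32°  [same arc VD]
2. ∠RDV = 113°  [cyclic VGRD, opposite ∠G+∠D]
3. ∠DVR = 35°  [△VRD]
4. ∠DGR = 35°  [same arc RD]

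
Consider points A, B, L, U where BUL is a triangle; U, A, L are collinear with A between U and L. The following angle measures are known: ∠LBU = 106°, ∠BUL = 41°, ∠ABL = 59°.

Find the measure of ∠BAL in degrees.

∠BAL = 88°

1. ∠BLU = 33°  [△BUL]
2. ∠ALB = 33°  [A on ray LU]
3. ∠BAL = 88°  [△BAL]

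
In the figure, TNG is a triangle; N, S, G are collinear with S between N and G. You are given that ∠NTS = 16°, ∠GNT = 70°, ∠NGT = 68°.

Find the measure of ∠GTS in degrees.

1. ∠SNT = 70°  [S on ray NG]
2. ∠SGT = 68°  [S on ray GN]
3. ∠NST = 94°  [△TNS]
4. ∠GST = 86°  [linear pair at S on NG]
5. ∠GTS = 26°  [△TSG]

∠GTS = 26°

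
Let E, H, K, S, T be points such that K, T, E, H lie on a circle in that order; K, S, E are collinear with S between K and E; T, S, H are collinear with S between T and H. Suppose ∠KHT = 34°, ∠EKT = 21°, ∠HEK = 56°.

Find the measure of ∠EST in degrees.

∠EST = 77°

1. ∠HTK = 56°  [same arc KH]
2. ∠KST = 103°  [△KST]
3. ∠EST = 77°  [linear pair at S on KE]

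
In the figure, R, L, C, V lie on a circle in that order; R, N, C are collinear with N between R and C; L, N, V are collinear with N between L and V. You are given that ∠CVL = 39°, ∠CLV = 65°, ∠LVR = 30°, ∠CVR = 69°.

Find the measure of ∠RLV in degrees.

∠RLV = 46°

1. ∠CRV = 65°  [same arc CV]
2. ∠RCV = 46°  [△RCV]
3. ∠RLV = 46°  [same arc RV]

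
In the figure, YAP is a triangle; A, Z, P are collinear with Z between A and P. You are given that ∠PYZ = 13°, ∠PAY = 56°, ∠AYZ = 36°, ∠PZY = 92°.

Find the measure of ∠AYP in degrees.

∠AYP = 49°

1. ∠YPZ = 75°  [△YZP]
2. ∠APY = 75°  [Z on ray PA]
3. ∠AYP = 49°  [△YAP]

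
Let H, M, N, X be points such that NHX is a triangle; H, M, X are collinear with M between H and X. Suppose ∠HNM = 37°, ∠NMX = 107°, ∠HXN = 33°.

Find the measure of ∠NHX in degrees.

1. ∠HMN = 73°  [linear pair at M on HX]
2. ∠MHN = 70°  [△NHM]
3. ∠NHX = 70°  [M on ray HX]

∠NHX = 70°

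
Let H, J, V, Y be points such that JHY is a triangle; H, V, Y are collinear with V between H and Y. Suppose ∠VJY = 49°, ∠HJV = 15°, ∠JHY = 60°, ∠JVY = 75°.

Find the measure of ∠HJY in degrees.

1. ∠JYV = 56°  [△JVY]
2. ∠HYJ = 56°  [V on ray YH]
3. ∠HJY = 64°  [△JHY]

∠HJY = 64°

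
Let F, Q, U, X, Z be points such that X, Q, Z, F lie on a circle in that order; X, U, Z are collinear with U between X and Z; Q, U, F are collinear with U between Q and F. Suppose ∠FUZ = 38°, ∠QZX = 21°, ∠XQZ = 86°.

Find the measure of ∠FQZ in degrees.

∠FQZ = 17°

1. ∠QUX = 38°  [vertical angles at U]
2. ∠QUZ = 142°  [linear pair at U on XZ]
3. ∠FQZ = 17°  [△QUZ]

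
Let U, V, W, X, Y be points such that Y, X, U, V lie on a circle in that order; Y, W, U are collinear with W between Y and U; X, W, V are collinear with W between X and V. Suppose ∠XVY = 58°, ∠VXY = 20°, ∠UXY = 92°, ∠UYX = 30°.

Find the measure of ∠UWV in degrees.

1. ∠VUY = 20°  [same arc YV]
2. ∠UVX = 30°  [same arc XU]
3. ∠UWV = 130°  [△UWV]

∠UWV = 130°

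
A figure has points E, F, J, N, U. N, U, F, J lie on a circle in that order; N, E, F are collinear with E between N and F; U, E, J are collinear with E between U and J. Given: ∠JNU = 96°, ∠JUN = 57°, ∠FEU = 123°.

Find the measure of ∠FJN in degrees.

∠FJN = 93°

1. ∠NJU = 27°  [△NUJ]
2. ∠JFN = 57°  [same arc NJ]
3. ∠JEN = 123°  [vertical angles at E]
4. ∠FNJ = 30°  [△NEJ]
5. ∠FJN = 93°  [△NFJ]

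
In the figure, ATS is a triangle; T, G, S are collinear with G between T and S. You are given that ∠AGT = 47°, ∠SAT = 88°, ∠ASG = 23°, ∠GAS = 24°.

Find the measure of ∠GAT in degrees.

1. ∠AST = 23°  [G on ray ST]
2. ∠ATS = 69°  [△ATS]
3. ∠ATG = 69°  [G on ray TS]
4. ∠GAT = 64°  [△ATG]

∠GAT = 64°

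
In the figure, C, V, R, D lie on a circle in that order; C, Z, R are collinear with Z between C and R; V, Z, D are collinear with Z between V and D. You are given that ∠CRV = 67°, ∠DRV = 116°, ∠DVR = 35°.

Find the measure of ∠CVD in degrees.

∠CVD = 49°

1. ∠CDV = 67°  [same arc CV]
2. ∠DCV = 64°  [cyclic CVRD, opposite ∠C+∠R]
3. ∠CVD = 49°  [△CVD]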